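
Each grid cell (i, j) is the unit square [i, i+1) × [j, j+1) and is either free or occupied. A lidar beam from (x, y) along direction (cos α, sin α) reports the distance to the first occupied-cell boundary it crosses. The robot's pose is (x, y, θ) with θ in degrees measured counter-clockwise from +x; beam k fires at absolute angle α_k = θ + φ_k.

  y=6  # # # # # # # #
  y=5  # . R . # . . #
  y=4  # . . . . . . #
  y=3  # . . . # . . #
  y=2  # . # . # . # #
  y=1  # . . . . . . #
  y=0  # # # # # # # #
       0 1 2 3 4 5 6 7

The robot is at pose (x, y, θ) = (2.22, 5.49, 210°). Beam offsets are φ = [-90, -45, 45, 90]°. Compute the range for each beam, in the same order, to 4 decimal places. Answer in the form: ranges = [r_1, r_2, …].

beam 1: φ=-90°, α=120°
  cosα=-0.5000 sinα=0.8660 | (2,5) | tMaxX 0.4400 tMaxY 0.5889 | tΔX 2.0000 tΔY 1.1547
    t=0.4400 [x] (1,5)
    t=0.5889 [y] (1,6) — stop
  → r_1 = 0.5889
beam 2: φ=-45°, α=165°
  cosα=-0.9659 sinα=0.2588 | (2,5) | tMaxX 0.2278 tMaxY 1.9705 | tΔX 1.0353 tΔY 3.8637
    t=0.2278 [x] (1,5)
    t=1.2630 [x] (0,5) — stop
  → r_2 = 1.2630
beam 3: φ=45°, α=255°
  cosα=-0.2588 sinα=-0.9659 | (2,5) | tMaxX 0.8500 tMaxY 0.5073 | tΔX 3.8637 tΔY 1.0353
    t=0.5073 [y] (2,4)
    t=0.8500 [x] (1,4)
    t=1.5426 [y] (1,3)
    t=2.5778 [y] (1,2)
    t=3.6131 [y] (1,1)
    t=4.6484 [y] (1,0) — stop
  → r_3 = 4.6484
beam 4: φ=90°, α=300°
  cosα=0.5000 sinα=-0.8660 | (2,5) | tMaxX 1.5600 tMaxY 0.5658 | tΔX 2.0000 tΔY 1.1547
    t=0.5658 [y] (2,4)
    t=1.5600 [x] (3,4)
    t=1.7205 [y] (3,3)
    t=2.8752 [y] (3,2)
    t=3.5600 [x] (4,2) — stop
  → r_4 = 3.5600

ranges = [0.5889, 1.2630, 4.6484, 3.5600]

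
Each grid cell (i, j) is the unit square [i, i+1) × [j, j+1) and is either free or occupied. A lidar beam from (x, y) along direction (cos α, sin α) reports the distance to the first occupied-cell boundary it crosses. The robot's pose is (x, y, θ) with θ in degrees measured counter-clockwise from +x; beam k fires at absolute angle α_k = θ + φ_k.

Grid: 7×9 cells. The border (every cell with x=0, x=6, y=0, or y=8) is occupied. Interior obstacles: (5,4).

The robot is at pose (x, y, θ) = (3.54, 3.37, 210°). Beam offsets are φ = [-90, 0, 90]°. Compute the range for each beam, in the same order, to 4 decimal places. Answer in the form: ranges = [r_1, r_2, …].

ranges = [5.0800, 2.9329, 2.7366]

beam 1: φ=-90°, α=120°
  dir = (cos 120°, sin 120°) = (-0.5000, 0.8660); from cell (3,3)
  next x-line at t=1.0800, next y-line at t=0.7275; Δt_x=2.0000, Δt_y=1.1547
    y: enter (3,4) at t=0.7275
    x: enter (2,4) at t=1.0800
    y: enter (2,5) at t=1.8822
    y: enter (2,6) at t=3.0369
    x: enter (1,6) at t=3.0800
    y: enter (1,7) at t=4.1916
    x: enter (0,7) at t=5.0800 ← occupied
  → r_1 = 5.0800
beam 2: φ=0°, α=210°
  dir = (cos 210°, sin 210°) = (-0.8660, -0.5000); from cell (3,3)
  next x-line at t=0.6235, next y-line at t=0.7400; Δt_x=1.1547, Δt_y=2.0000
    x: enter (2,3) at t=0.6235
    y: enter (2,2) at t=0.7400
    x: enter (1,2) at t=1.7782
    y: enter (1,1) at t=2.7400
    x: enter (0,1) at t=2.9329 ← occupied
  → r_2 = 2.9329
beam 3: φ=90°, α=300°
  dir = (cos 300°, sin 300°) = (0.5000, -0.8660); from cell (3,3)
  next x-line at t=0.9200, next y-line at t=0.4272; Δt_x=2.0000, Δt_y=1.1547
    y: enter (3,2) at t=0.4272
    x: enter (4,2) at t=0.9200
    y: enter (4,1) at t=1.5819
    y: enter (4,0) at t=2.7366 ← occupied
  → r_3 = 2.7366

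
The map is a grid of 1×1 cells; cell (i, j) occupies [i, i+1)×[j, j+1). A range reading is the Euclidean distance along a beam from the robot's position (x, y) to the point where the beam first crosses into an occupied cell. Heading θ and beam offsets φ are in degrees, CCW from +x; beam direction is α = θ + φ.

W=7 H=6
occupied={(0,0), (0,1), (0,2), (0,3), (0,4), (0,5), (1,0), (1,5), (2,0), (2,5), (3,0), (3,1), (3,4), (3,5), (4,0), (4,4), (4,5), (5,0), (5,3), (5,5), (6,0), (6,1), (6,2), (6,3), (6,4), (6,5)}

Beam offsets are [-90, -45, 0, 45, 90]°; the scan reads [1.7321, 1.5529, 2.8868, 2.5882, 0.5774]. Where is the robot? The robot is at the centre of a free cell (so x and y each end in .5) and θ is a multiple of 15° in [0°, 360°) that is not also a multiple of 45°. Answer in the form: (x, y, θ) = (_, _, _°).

(x, y, θ) = (3.5, 2.5, 150°)

Candidates: 16 free-cell centres × 16 headings = 256 poses. Raycast each; keep the one whose scan matches to 4 dp.
  (4.5, 2.5, 150°): beam 1 = 1.0000 ≠ 1.7321 ✗
  (2.5, 1.5, 210°): beam 1 = 3.0000 ≠ 1.7321 ✗
  (3.5, 2.5, 285°): beam 1 = 2.5882 ≠ 1.7321 ✗
  …
  (3.5, 2.5, 150°): r_1=1.7321, r_2=1.5529, r_3=2.8868, r_4=2.5882, r_5=0.5774 — all match ✓
No second candidate reproduces the full scan.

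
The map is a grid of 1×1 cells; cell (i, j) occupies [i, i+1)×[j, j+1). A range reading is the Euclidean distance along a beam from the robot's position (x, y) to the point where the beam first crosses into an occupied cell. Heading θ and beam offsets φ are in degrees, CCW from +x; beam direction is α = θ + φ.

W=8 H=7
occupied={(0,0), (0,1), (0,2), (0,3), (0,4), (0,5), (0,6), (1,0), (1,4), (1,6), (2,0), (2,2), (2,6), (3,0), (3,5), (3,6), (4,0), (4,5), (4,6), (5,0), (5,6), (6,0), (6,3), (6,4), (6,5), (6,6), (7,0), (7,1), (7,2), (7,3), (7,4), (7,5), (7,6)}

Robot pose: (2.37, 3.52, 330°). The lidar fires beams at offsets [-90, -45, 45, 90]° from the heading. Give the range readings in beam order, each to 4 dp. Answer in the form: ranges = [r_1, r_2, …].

ranges = [0.6004, 0.5383, 3.7581, 1.7090]

beam 1: φ=-90°, α=240°
  cosα=-0.5000 sinα=-0.8660 | (2,3) | tMaxX 0.7400 tMaxY 0.6004 | tΔX 2.0000 tΔY 1.1547
    t=0.6004 [y] (2,2) — stop
  → r_1 = 0.6004
beam 2: φ=-45°, α=285°
  cosα=0.2588 sinα=-0.9659 | (2,3) | tMaxX 2.4341 tMaxY 0.5383 | tΔX 3.8637 tΔY 1.0353
    t=0.5383 [y] (2,2) — stop
  → r_2 = 0.5383
beam 3: φ=45°, α=15°
  cosα=0.9659 sinα=0.2588 | (2,3) | tMaxX 0.6522 tMaxY 1.8546 | tΔX 1.0353 tΔY 3.8637
    t=0.6522 [x] (3,3)
    t=1.6875 [x] (4,3)
    t=1.8546 [y] (4,4)
    t=2.7228 [x] (5,4)
    t=3.7581 [x] (6,4) — stop
  → r_3 = 3.7581
beam 4: φ=90°, α=60°
  cosα=0.5000 sinα=0.8660 | (2,3) | tMaxX 1.2600 tMaxY 0.5543 | tΔX 2.0000 tΔY 1.1547
    t=0.5543 [y] (2,4)
    t=1.2600 [x] (3,4)
    t=1.7090 [y] (3,5) — stop
  → r_4 = 1.7090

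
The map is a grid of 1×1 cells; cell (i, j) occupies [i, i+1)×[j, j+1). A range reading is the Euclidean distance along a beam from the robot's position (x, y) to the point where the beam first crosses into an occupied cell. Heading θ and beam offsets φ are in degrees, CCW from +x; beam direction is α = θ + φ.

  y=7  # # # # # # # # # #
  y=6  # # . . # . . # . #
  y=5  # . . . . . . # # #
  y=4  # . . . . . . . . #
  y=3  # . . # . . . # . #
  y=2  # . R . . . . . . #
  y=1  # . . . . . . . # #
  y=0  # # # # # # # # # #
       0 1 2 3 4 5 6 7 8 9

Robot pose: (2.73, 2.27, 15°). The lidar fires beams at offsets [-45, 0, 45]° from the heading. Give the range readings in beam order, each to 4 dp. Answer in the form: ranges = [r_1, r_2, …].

ranges = [2.5400, 4.4206, 0.8429]

beam 1: φ=-45°, α=330°
  cosα=0.8660 sinα=-0.5000 | (2,2) | tMaxX 0.3118 tMaxY 0.5400 | tΔX 1.1547 tΔY 2.0000
    t=0.3118 [x] (3,2)
    t=0.5400 [y] (3,1)
    t=1.4665 [x] (4,1)
    t=2.5400 [y] (4,0) — stop
  → r_1 = 2.5400
beam 2: φ=0°, α=15°
  cosα=0.9659 sinα=0.2588 | (2,2) | tMaxX 0.2795 tMaxY 2.8205 | tΔX 1.0353 tΔY 3.8637
    t=0.2795 [x] (3,2)
    t=1.3148 [x] (4,2)
    t=2.3501 [x] (5,2)
    t=2.8205 [y] (5,3)
    t=3.3854 [x] (6,3)
    t=4.4206 [x] (7,3) — stop
  → r_2 = 4.4206
beam 3: φ=45°, α=60°
  cosα=0.5000 sinα=0.8660 | (2,2) | tMaxX 0.5400 tMaxY 0.8429 | tΔX 2.0000 tΔY 1.1547
    t=0.5400 [x] (3,2)
    t=0.8429 [y] (3,3) — stop
  → r_3 = 0.8429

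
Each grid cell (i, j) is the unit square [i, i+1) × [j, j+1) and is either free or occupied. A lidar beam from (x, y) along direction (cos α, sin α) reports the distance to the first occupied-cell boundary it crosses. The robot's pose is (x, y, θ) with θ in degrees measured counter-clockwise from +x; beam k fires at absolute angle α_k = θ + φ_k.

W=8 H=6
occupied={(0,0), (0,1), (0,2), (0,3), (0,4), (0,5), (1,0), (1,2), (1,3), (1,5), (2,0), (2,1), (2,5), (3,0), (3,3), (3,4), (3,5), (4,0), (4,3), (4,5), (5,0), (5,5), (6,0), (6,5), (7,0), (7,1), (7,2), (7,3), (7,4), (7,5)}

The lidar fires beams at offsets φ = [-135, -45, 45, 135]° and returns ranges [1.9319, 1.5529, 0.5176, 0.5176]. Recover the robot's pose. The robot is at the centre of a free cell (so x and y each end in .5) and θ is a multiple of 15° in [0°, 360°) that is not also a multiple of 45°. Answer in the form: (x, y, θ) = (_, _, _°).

Candidates: 18 free-cell centres × 16 headings = 288 poses. Raycast each; keep the one whose scan matches to 4 dp.
  (4.5, 4.5, 60°): beam 1 = 0.5176 ≠ 1.9319 ✗
  (3.5, 1.5, 240°): beam 1 = 1.5529 ≠ 1.9319 ✗
  (6.5, 4.5, 15°): beam 1 = 4.0415 ≠ 1.9319 ✗
  …
  (3.5, 1.5, 120°): r_1=1.9319, r_2=1.5529, r_3=0.5176, r_4=0.5176 — all match ✓
No second candidate reproduces the full scan.

(x, y, θ) = (3.5, 1.5, 120°)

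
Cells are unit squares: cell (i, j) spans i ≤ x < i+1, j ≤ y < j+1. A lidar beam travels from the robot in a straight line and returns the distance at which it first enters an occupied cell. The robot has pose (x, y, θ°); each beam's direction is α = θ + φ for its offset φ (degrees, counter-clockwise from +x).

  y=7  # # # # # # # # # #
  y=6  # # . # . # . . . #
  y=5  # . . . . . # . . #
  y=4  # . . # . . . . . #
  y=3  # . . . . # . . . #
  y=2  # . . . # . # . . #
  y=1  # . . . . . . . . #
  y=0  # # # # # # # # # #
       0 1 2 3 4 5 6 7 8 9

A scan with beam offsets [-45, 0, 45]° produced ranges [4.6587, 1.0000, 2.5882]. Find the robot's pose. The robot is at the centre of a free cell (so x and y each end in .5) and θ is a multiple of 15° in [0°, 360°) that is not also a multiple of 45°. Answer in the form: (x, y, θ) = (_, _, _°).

The pose lattice has 40·16 = 640 candidates. Test each by forward raycasting.
  (8.5, 5.5, 165°): beam 1 = 1.7321 ≠ 4.6587 ✗
  (1.5, 4.5, 210°): beam 1 = 0.5176 ≠ 4.6587 ✗
  (4.5, 3.5, 195°): beam 1 = 1.0000 ≠ 4.6587 ✗
  (4.5, 6.5, 330°): beam 1 = 2.5882 ≠ 4.6587 ✗
  (8.5, 6.5, 150°): beam 1 = 0.5176 ≠ 4.6587 ✗
  …
  (2.5, 5.5, 330°): r_1=4.6587, r_2=1.0000, r_3=2.5882 — all match ✓
Only this pose fits every beam.

(x, y, θ) = (2.5, 5.5, 330°)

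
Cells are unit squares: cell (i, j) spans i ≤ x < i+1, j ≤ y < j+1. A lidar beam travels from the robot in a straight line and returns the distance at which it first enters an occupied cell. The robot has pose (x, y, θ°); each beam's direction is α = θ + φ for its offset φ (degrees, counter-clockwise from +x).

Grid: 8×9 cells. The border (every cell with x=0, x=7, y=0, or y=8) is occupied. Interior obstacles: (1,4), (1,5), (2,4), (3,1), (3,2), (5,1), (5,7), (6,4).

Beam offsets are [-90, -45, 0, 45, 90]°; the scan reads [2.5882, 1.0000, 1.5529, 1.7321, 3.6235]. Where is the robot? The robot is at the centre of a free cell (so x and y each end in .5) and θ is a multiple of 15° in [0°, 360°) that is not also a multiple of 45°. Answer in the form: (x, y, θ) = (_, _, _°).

(x, y, θ) = (4.5, 6.5, 75°)

Enumerate (i+0.5, j+0.5, θ) over the 34 free cells and 16 admissible headings. For each, cast all 5 beams and compare to the given ranges.
  (3.5, 4.5, 285°): beam 1 = 0.5176 ≠ 2.5882 ✗
  (1.5, 3.5, 165°): beam 1 = 0.5176 ≠ 2.5882 ✗
  (1.5, 3.5, 345°): beam 1 = 1.9319 ≠ 2.5882 ✗
  (4.5, 5.5, 30°): beam 1 = 5.0000 ≠ 2.5882 ✗
  …
  (4.5, 6.5, 75°): r_1=2.5882, r_2=1.0000, r_3=1.5529, r_4=1.7321, r_5=3.6235 — all match ✓
Unique over the lattice → pose = (4.5, 6.5, 75°).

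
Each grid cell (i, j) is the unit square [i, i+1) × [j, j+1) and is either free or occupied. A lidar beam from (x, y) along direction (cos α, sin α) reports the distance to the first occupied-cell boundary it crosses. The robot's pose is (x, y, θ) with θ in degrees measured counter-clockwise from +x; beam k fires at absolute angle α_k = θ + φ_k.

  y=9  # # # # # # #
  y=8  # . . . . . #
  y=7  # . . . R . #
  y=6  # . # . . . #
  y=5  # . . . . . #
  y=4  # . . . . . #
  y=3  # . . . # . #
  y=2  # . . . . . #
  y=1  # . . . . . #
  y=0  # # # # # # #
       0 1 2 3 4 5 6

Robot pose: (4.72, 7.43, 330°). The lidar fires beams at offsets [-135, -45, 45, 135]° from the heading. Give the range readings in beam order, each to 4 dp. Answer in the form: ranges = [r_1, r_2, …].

beam 1: φ=-135°, α=195°
  d=(-0.9659,-0.2588)  start (4,7)  tX=0.7454 tY=1.6614  stride 1/|dx|=1.0353 1/|dy|=3.8637
    cross x-line → (3,7), t=0.7454
    cross y-line → (3,6), t=1.6614
    cross x-line → (2,6), t=1.7807 (wall)
  → r_1 = 1.7807
beam 2: φ=-45°, α=285°
  d=(0.2588,-0.9659)  start (4,7)  tX=1.0818 tY=0.4452  stride 1/|dx|=3.8637 1/|dy|=1.0353
    cross y-line → (4,6), t=0.4452
    cross x-line → (5,6), t=1.0818
    cross y-line → (5,5), t=1.4804
    cross y-line → (5,4), t=2.5157
    cross y-line → (5,3), t=3.5510
    cross y-line → (5,2), t=4.5863
    cross x-line → (6,2), t=4.9455 (wall)
  → r_2 = 4.9455
beam 3: φ=45°, α=15°
  d=(0.9659,0.2588)  start (4,7)  tX=0.2899 tY=2.2023  stride 1/|dx|=1.0353 1/|dy|=3.8637
    cross x-line → (5,7), t=0.2899
    cross x-line → (6,7), t=1.3252 (wall)
  → r_3 = 1.3252
beam 4: φ=135°, α=105°
  d=(-0.2588,0.9659)  start (4,7)  tX=2.7819 tY=0.5901  stride 1/|dx|=3.8637 1/|dy|=1.0353
    cross y-line → (4,8), t=0.5901
    cross y-line → (4,9), t=1.6254 (wall)
  → r_4 = 1.6254

ranges = [1.7807, 4.9455, 1.3252, 1.6254]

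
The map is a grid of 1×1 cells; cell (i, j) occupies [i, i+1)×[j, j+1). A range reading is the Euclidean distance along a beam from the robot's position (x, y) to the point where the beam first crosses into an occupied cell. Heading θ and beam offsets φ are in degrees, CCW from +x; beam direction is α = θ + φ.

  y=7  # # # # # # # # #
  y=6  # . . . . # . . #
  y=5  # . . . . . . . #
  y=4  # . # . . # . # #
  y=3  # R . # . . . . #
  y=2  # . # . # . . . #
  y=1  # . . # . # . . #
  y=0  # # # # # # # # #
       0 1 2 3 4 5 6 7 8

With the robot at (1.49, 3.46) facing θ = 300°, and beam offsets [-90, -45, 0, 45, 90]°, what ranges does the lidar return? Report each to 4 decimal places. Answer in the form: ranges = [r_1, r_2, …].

ranges = [0.5658, 1.8932, 1.0200, 1.5633, 1.0800]

beam 1: φ=-90°, α=210°
  cosα=-0.8660 sinα=-0.5000 | (1,3) | tMaxX 0.5658 tMaxY 0.9200 | tΔX 1.1547 tΔY 2.0000
    t=0.5658 [x] (0,3) — stop
  → r_1 = 0.5658
beam 2: φ=-45°, α=255°
  cosα=-0.2588 sinα=-0.9659 | (1,3) | tMaxX 1.8932 tMaxY 0.4762 | tΔX 3.8637 tΔY 1.0353
    t=0.4762 [y] (1,2)
    t=1.5115 [y] (1,1)
    t=1.8932 [x] (0,1) — stop
  → r_2 = 1.8932
beam 3: φ=0°, α=300°
  cosα=0.5000 sinα=-0.8660 | (1,3) | tMaxX 1.0200 tMaxY 0.5312 | tΔX 2.0000 tΔY 1.1547
    t=0.5312 [y] (1,2)
    t=1.0200 [x] (2,2) — stop
  → r_3 = 1.0200
beam 4: φ=45°, α=345°
  cosα=0.9659 sinα=-0.2588 | (1,3) | tMaxX 0.5280 tMaxY 1.7773 | tΔX 1.0353 tΔY 3.8637
    t=0.5280 [x] (2,3)
    t=1.5633 [x] (3,3) — stop
  → r_4 = 1.5633
beam 5: φ=90°, α=30°
  cosα=0.8660 sinα=0.5000 | (1,3) | tMaxX 0.5889 tMaxY 1.0800 | tΔX 1.1547 tΔY 2.0000
    t=0.5889 [x] (2,3)
    t=1.0800 [y] (2,4) — stop
  → r_5 = 1.0800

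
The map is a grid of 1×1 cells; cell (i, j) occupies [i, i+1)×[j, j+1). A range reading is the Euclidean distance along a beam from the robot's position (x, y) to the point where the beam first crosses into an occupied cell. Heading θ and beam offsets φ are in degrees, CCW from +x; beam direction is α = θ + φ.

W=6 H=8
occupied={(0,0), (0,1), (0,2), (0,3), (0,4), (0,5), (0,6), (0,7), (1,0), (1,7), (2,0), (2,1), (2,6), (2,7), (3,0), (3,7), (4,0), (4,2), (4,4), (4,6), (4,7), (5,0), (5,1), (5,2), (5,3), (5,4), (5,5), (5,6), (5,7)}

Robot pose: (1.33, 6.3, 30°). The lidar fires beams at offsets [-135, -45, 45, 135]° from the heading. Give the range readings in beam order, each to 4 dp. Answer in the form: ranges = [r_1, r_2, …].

ranges = [1.2750, 0.6936, 0.7247, 0.3416]

beam 1: φ=-135°, α=255°
  cosα=-0.2588 sinα=-0.9659 | (1,6) | tMaxX 1.2750 tMaxY 0.3106 | tΔX 3.8637 tΔY 1.0353
    t=0.3106 [y] (1,5)
    t=1.2750 [x] (0,5) — stop
  → r_1 = 1.2750
beam 2: φ=-45°, α=345°
  cosα=0.9659 sinα=-0.2588 | (1,6) | tMaxX 0.6936 tMaxY 1.1591 | tΔX 1.0353 tΔY 3.8637
    t=0.6936 [x] (2,6) — stop
  → r_2 = 0.6936
beam 3: φ=45°, α=75°
  cosα=0.2588 sinα=0.9659 | (1,6) | tMaxX 2.5887 tMaxY 0.7247 | tΔX 3.8637 tΔY 1.0353
    t=0.7247 [y] (1,7) — stop
  → r_3 = 0.7247
beam 4: φ=135°, α=165°
  cosα=-0.9659 sinα=0.2588 | (1,6) | tMaxX 0.3416 tMaxY 2.7046 | tΔX 1.0353 tΔY 3.8637
    t=0.3416 [x] (0,6) — stop
  → r_4 = 0.3416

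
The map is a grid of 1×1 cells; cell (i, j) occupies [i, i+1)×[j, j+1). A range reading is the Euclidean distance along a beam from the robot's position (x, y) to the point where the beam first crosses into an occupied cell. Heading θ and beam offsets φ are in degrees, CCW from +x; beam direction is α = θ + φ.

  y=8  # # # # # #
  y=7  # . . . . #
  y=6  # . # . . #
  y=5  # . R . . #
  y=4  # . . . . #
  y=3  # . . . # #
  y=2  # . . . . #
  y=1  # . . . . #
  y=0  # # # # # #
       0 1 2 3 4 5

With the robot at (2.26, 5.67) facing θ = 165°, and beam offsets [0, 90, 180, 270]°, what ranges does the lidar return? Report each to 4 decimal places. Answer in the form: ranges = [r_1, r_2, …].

beam 1: φ=0°, α=165°
  cosα=-0.9659 sinα=0.2588 | (2,5) | tMaxX 0.2692 tMaxY 1.2750 | tΔX 1.0353 tΔY 3.8637
    t=0.2692 [x] (1,5)
    t=1.2750 [y] (1,6)
    t=1.3044 [x] (0,6) — stop
  → r_1 = 1.3044
beam 2: φ=90°, α=255°
  cosα=-0.2588 sinα=-0.9659 | (2,5) | tMaxX 1.0046 tMaxY 0.6936 | tΔX 3.8637 tΔY 1.0353
    t=0.6936 [y] (2,4)
    t=1.0046 [x] (1,4)
    t=1.7289 [y] (1,3)
    t=2.7642 [y] (1,2)
    t=3.7995 [y] (1,1)
    t=4.8347 [y] (1,0) — stop
  → r_2 = 4.8347
beam 3: φ=180°, α=345°
  cosα=0.9659 sinα=-0.2588 | (2,5) | tMaxX 0.7661 tMaxY 2.5887 | tΔX 1.0353 tΔY 3.8637
    t=0.7661 [x] (3,5)
    t=1.8014 [x] (4,5)
    t=2.5887 [y] (4,4)
    t=2.8367 [x] (5,4) — stop
  → r_3 = 2.8367
beam 4: φ=270°, α=75°
  cosα=0.2588 sinα=0.9659 | (2,5) | tMaxX 2.8591 tMaxY 0.3416 | tΔX 3.8637 tΔY 1.0353
    t=0.3416 [y] (2,6) — stop
  → r_4 = 0.3416

ranges = [1.3044, 4.8347, 2.8367, 0.3416]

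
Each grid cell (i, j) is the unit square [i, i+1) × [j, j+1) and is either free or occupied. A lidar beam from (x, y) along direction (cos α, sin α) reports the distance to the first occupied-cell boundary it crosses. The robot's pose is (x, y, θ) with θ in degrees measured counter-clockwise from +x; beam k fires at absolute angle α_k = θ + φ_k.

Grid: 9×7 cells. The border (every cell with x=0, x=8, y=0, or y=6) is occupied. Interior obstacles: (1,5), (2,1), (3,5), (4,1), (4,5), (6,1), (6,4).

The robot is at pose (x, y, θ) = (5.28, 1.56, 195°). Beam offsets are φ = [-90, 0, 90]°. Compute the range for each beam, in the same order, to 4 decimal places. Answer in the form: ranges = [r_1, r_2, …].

ranges = [3.5614, 0.2899, 0.5798]

beam 1: φ=-90°, α=105°
  d=(-0.2588,0.9659)  start (5,1)  tX=1.0818 tY=0.4555  stride 1/|dx|=3.8637 1/|dy|=1.0353
    cross y-line → (5,2), t=0.4555
    cross x-line → (4,2), t=1.0818
    cross y-line → (4,3), t=1.4908
    cross y-line → (4,4), t=2.5261
    cross y-line → (4,5), t=3.5614 (wall)
  → r_1 = 3.5614
beam 2: φ=0°, α=195°
  d=(-0.9659,-0.2588)  start (5,1)  tX=0.2899 tY=2.1637  stride 1/|dx|=1.0353 1/|dy|=3.8637
    cross x-line → (4,1), t=0.2899 (wall)
  → r_2 = 0.2899
beam 3: φ=90°, α=285°
  d=(0.2588,-0.9659)  start (5,1)  tX=2.7819 tY=0.5798  stride 1/|dx|=3.8637 1/|dy|=1.0353
    cross y-line → (5,0), t=0.5798 (wall)
  → r_3 = 0.5798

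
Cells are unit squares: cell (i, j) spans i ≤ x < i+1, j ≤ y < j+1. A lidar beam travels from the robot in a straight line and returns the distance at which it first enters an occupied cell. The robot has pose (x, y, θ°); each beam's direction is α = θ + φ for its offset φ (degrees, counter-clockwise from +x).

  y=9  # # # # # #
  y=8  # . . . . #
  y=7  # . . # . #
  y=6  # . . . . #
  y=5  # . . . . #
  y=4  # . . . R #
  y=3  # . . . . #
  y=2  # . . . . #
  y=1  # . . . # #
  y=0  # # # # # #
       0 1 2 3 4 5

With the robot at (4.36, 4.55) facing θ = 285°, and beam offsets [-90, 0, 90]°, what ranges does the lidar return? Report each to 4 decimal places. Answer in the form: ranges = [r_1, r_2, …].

ranges = [3.4785, 2.4728, 0.6626]

beam 1: φ=-90°, α=195°
  cosα=-0.9659 sinα=-0.2588 | (4,4) | tMaxX 0.3727 tMaxY 2.1250 | tΔX 1.0353 tΔY 3.8637
    t=0.3727 [x] (3,4)
    t=1.4080 [x] (2,4)
    t=2.1250 [y] (2,3)
    t=2.4433 [x] (1,3)
    t=3.4785 [x] (0,3) — stop
  → r_1 = 3.4785
beam 2: φ=0°, α=285°
  cosα=0.2588 sinα=-0.9659 | (4,4) | tMaxX 2.4728 tMaxY 0.5694 | tΔX 3.8637 tΔY 1.0353
    t=0.5694 [y] (4,3)
    t=1.6047 [y] (4,2)
    t=2.4728 [x] (5,2) — stop
  → r_2 = 2.4728
beam 3: φ=90°, α=15°
  cosα=0.9659 sinα=0.2588 | (4,4) | tMaxX 0.6626 tMaxY 1.7387 | tΔX 1.0353 tΔY 3.8637
    t=0.6626 [x] (5,4) — stop
  → r_3 = 0.6626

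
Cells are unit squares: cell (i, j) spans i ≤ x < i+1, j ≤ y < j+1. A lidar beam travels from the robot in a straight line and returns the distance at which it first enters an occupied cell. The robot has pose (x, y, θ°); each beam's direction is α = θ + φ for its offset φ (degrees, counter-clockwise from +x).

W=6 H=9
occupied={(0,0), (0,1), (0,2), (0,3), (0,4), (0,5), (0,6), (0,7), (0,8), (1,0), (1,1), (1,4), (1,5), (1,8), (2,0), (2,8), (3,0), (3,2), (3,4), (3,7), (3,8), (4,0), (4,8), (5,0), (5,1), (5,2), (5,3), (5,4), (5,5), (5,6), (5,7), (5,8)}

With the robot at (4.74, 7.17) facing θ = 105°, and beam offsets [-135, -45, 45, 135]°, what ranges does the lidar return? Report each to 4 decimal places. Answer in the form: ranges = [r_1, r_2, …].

ranges = [0.3002, 0.5200, 0.8545, 2.5057]

beam 1: φ=-135°, α=330°
  d=(0.8660,-0.5000)  start (4,7)  tX=0.3002 tY=0.3400  stride 1/|dx|=1.1547 1/|dy|=2.0000
    cross x-line → (5,7), t=0.3002 (wall)
  → r_1 = 0.3002
beam 2: φ=-45°, α=60°
  d=(0.5000,0.8660)  start (4,7)  tX=0.5200 tY=0.9584  stride 1/|dx|=2.0000 1/|dy|=1.1547
    cross x-line → (5,7), t=0.5200 (wall)
  → r_2 = 0.5200
beam 3: φ=45°, α=150°
  d=(-0.8660,0.5000)  start (4,7)  tX=0.8545 tY=1.6600  stride 1/|dx|=1.1547 1/|dy|=2.0000
    cross x-line → (3,7), t=0.8545 (wall)
  → r_3 = 0.8545
beam 4: φ=135°, α=240°
  d=(-0.5000,-0.8660)  start (4,7)  tX=1.4800 tY=0.1963  stride 1/|dx|=2.0000 1/|dy|=1.1547
    cross y-line → (4,6), t=0.1963
    cross y-line → (4,5), t=1.3510
    cross x-line → (3,5), t=1.4800
    cross y-line → (3,4), t=2.5057 (wall)
  → r_4 = 2.5057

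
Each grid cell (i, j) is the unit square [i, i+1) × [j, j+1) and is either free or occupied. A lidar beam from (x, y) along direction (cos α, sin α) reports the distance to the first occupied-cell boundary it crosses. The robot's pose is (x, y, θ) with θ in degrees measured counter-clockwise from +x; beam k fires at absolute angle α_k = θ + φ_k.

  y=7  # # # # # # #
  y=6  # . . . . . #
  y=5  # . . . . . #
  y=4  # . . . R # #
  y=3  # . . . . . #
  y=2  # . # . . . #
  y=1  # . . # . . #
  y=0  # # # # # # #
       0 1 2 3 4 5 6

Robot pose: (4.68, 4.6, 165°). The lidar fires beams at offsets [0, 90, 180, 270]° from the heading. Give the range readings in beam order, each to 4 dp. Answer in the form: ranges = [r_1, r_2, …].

ranges = [3.8098, 2.6917, 0.3313, 2.4847]

beam 1: φ=0°, α=165°
  dir = (cos 165°, sin 165°) = (-0.9659, 0.2588); from cell (4,4)
  next x-line at t=0.7040, next y-line at t=1.5455; Δt_x=1.0353, Δt_y=3.8637
    x: enter (3,4) at t=0.7040
    y: enter (3,5) at t=1.5455
    x: enter (2,5) at t=1.7393
    x: enter (1,5) at t=2.7745
    x: enter (0,5) at t=3.8098 ← occupied
  → r_1 = 3.8098
beam 2: φ=90°, α=255°
  dir = (cos 255°, sin 255°) = (-0.2588, -0.9659); from cell (4,4)
  next x-line at t=2.6273, next y-line at t=0.6212; Δt_x=3.8637, Δt_y=1.0353
    y: enter (4,3) at t=0.6212
    y: enter (4,2) at t=1.6564
    x: enter (3,2) at t=2.6273
    y: enter (3,1) at t=2.6917 ← occupied
  → r_2 = 2.6917
beam 3: φ=180°, α=345°
  dir = (cos 345°, sin 345°) = (0.9659, -0.2588); from cell (4,4)
  next x-line at t=0.3313, next y-line at t=2.3182; Δt_x=1.0353, Δt_y=3.8637
    x: enter (5,4) at t=0.3313 ← occupied
  → r_3 = 0.3313
beam 4: φ=270°, α=75°
  dir = (cos 75°, sin 75°) = (0.2588, 0.9659); from cell (4,4)
  next x-line at t=1.2364, next y-line at t=0.4141; Δt_x=3.8637, Δt_y=1.0353
    y: enter (4,5) at t=0.4141
    x: enter (5,5) at t=1.2364
    y: enter (5,6) at t=1.4494
    y: enter (5,7) at t=2.4847 ← occupied
  → r_4 = 2.4847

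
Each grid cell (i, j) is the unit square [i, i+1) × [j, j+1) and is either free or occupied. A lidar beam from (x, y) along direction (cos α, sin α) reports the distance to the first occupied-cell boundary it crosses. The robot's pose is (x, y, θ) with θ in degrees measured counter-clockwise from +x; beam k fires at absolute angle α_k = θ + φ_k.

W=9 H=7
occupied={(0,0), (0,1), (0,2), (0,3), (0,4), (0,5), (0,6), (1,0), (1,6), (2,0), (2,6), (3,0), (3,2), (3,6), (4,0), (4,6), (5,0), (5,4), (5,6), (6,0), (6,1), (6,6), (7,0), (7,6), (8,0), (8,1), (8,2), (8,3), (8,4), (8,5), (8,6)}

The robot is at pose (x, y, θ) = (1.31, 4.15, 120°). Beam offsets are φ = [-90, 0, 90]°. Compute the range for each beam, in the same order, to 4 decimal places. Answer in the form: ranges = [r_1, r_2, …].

beam 1: φ=-90°, α=30°
  d=(0.8660,0.5000)  start (1,4)  tX=0.7967 tY=1.7000  stride 1/|dx|=1.1547 1/|dy|=2.0000
    cross x-line → (2,4), t=0.7967
    cross y-line → (2,5), t=1.7000
    cross x-line → (3,5), t=1.9514
    cross x-line → (4,5), t=3.1061
    cross y-line → (4,6), t=3.7000 (wall)
  → r_1 = 3.7000
beam 2: φ=0°, α=120°
  d=(-0.5000,0.8660)  start (1,4)  tX=0.6200 tY=0.9815  stride 1/|dx|=2.0000 1/|dy|=1.1547
    cross x-line → (0,4), t=0.6200 (wall)
  → r_2 = 0.6200
beam 3: φ=90°, α=210°
  d=(-0.8660,-0.5000)  start (1,4)  tX=0.3580 tY=0.3000  stride 1/|dx|=1.1547 1/|dy|=2.0000
    cross y-line → (1,3), t=0.3000
    cross x-line → (0,3), t=0.3580 (wall)
  → r_3 = 0.3580

ranges = [3.7000, 0.6200, 0.3580]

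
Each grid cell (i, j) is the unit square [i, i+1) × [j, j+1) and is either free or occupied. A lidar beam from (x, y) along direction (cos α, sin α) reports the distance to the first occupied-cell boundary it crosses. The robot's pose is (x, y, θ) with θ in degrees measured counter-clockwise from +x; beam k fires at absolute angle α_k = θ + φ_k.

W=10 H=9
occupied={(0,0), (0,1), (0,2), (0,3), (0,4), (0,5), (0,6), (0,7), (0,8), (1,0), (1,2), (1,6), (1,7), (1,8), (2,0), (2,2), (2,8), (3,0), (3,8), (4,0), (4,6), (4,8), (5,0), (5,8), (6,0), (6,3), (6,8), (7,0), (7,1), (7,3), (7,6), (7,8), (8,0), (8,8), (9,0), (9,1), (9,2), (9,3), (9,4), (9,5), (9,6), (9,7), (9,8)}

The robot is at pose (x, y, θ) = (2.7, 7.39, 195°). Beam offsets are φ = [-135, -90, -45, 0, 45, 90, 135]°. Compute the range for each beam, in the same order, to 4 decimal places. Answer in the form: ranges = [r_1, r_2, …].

ranges = [0.7044, 0.6315, 0.8083, 0.7247, 1.4000, 6.6154, 1.5011]

beam 1: φ=-135°, α=60°
  dir = (cos 60°, sin 60°) = (0.5000, 0.8660); from cell (2,7)
  next x-line at t=0.6000, next y-line at t=0.7044; Δt_x=2.0000, Δt_y=1.1547
    x: enter (3,7) at t=0.6000
    y: enter (3,8) at t=0.7044 ← occupied
  → r_1 = 0.7044
beam 2: φ=-90°, α=105°
  dir = (cos 105°, sin 105°) = (-0.2588, 0.9659); from cell (2,7)
  next x-line at t=2.7046, next y-line at t=0.6315; Δt_x=3.8637, Δt_y=1.0353
    y: enter (2,8) at t=0.6315 ← occupied
  → r_2 = 0.6315
beam 3: φ=-45°, α=150°
  dir = (cos 150°, sin 150°) = (-0.8660, 0.5000); from cell (2,7)
  next x-line at t=0.8083, next y-line at t=1.2200; Δt_x=1.1547, Δt_y=2.0000
    x: enter (1,7) at t=0.8083 ← occupied
  → r_3 = 0.8083
beam 4: φ=0°, α=195°
  dir = (cos 195°, sin 195°) = (-0.9659, -0.2588); from cell (2,7)
  next x-line at t=0.7247, next y-line at t=1.5068; Δt_x=1.0353, Δt_y=3.8637
    x: enter (1,7) at t=0.7247 ← occupied
  → r_4 = 0.7247
beam 5: φ=45°, α=240°
  dir = (cos 240°, sin 240°) = (-0.5000, -0.8660); from cell (2,7)
  next x-line at t=1.4000, next y-line at t=0.4503; Δt_x=2.0000, Δt_y=1.1547
    y: enter (2,6) at t=0.4503
    x: enter (1,6) at t=1.4000 ← occupied
  → r_5 = 1.4000
beam 6: φ=90°, α=285°
  dir = (cos 285°, sin 285°) = (0.2588, -0.9659); from cell (2,7)
  next x-line at t=1.1591, next y-line at t=0.4038; Δt_x=3.8637, Δt_y=1.0353
    y: enter (2,6) at t=0.4038
    x: enter (3,6) at t=1.1591
    y: enter (3,5) at t=1.4390
    y: enter (3,4) at t=2.4743
    y: enter (3,3) at t=3.5096
    y: enter (3,2) at t=4.5449
    x: enter (4,2) at t=5.0228
    y: enter (4,1) at t=5.5801
    y: enter (4,0) at t=6.6154 ← occupied
  → r_6 = 6.6154
beam 7: φ=135°, α=330°
  dir = (cos 330°, sin 330°) = (0.8660, -0.5000); from cell (2,7)
  next x-line at t=0.3464, next y-line at t=0.7800; Δt_x=1.1547, Δt_y=2.0000
    x: enter (3,7) at t=0.3464
    y: enter (3,6) at t=0.7800
    x: enter (4,6) at t=1.5011 ← occupied
  → r_7 = 1.5011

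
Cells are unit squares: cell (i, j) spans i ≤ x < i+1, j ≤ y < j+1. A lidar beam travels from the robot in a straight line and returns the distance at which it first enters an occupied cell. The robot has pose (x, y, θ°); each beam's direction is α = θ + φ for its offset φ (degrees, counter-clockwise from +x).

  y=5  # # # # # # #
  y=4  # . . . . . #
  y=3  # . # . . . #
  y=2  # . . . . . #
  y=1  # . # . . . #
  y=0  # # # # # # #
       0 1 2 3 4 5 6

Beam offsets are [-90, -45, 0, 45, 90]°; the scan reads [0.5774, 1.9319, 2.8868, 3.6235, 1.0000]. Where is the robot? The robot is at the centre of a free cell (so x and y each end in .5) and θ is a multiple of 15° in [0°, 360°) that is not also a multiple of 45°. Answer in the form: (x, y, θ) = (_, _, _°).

(x, y, θ) = (5.5, 4.5, 210°)

Candidates: 18 free-cell centres × 16 headings = 288 poses. Raycast each; keep the one whose scan matches to 4 dp.
  (4.5, 4.5, 285°): beam 1 = 1.9319 ≠ 0.5774 ✗
  (4.5, 2.5, 15°): beam 1 = 1.5529 ≠ 0.5774 ✗
  (3.5, 4.5, 75°): beam 1 = 2.5882 ≠ 0.5774 ✗
  …
  (5.5, 4.5, 210°): r_1=0.5774, r_2=1.9319, r_3=2.8868, r_4=3.6235, r_5=1.0000 — all match ✓
Unique over the lattice → pose = (5.5, 4.5, 210°).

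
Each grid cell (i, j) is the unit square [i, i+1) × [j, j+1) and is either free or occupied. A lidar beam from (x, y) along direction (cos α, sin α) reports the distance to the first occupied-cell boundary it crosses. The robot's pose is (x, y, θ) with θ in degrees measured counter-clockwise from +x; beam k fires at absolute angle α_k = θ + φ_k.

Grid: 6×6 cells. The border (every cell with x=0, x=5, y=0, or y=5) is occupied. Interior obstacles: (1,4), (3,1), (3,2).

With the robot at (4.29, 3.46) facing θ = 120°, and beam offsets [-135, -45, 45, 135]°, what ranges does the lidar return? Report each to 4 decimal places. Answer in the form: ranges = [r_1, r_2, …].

ranges = [0.7350, 1.5943, 2.3708, 1.1205]

beam 1: φ=-135°, α=345°
  cosα=0.9659 sinα=-0.2588 | (4,3) | tMaxX 0.7350 tMaxY 1.7773 | tΔX 1.0353 tΔY 3.8637
    t=0.7350 [x] (5,3) — stop
  → r_1 = 0.7350
beam 2: φ=-45°, α=75°
  cosα=0.2588 sinα=0.9659 | (4,3) | tMaxX 2.7432 tMaxY 0.5590 | tΔX 3.8637 tΔY 1.0353
    t=0.5590 [y] (4,4)
    t=1.5943 [y] (4,5) — stop
  → r_2 = 1.5943
beam 3: φ=45°, α=165°
  cosα=-0.9659 sinα=0.2588 | (4,3) | tMaxX 0.3002 tMaxY 2.0864 | tΔX 1.0353 tΔY 3.8637
    t=0.3002 [x] (3,3)
    t=1.3355 [x] (2,3)
    t=2.0864 [y] (2,4)
    t=2.3708 [x] (1,4) — stop
  → r_3 = 2.3708
beam 4: φ=135°, α=255°
  cosα=-0.2588 sinα=-0.9659 | (4,3) | tMaxX 1.1205 tMaxY 0.4762 | tΔX 3.8637 tΔY 1.0353
    t=0.4762 [y] (4,2)
    t=1.1205 [x] (3,2) — stop
  → r_4 = 1.1205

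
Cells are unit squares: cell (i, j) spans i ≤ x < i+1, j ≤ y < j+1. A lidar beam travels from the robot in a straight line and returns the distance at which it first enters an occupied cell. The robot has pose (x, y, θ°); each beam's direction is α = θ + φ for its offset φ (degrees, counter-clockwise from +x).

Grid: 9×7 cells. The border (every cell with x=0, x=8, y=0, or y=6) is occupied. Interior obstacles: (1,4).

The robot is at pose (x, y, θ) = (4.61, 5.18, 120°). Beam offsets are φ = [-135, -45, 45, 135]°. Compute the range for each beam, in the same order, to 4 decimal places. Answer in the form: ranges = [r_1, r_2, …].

beam 1: φ=-135°, α=345°
  dir = (cos 345°, sin 345°) = (0.9659, -0.2588); from cell (4,5)
  next x-line at t=0.4038, next y-line at t=0.6955; Δt_x=1.0353, Δt_y=3.8637
    x: enter (5,5) at t=0.4038
    y: enter (5,4) at t=0.6955
    x: enter (6,4) at t=1.4390
    x: enter (7,4) at t=2.4743
    x: enter (8,4) at t=3.5096 ← occupied
  → r_1 = 3.5096
beam 2: φ=-45°, α=75°
  dir = (cos 75°, sin 75°) = (0.2588, 0.9659); from cell (4,5)
  next x-line at t=1.5068, next y-line at t=0.8489; Δt_x=3.8637, Δt_y=1.0353
    y: enter (4,6) at t=0.8489 ← occupied
  → r_2 = 0.8489
beam 3: φ=45°, α=165°
  dir = (cos 165°, sin 165°) = (-0.9659, 0.2588); from cell (4,5)
  next x-line at t=0.6315, next y-line at t=3.1682; Δt_x=1.0353, Δt_y=3.8637
    x: enter (3,5) at t=0.6315
    x: enter (2,5) at t=1.6668
    x: enter (1,5) at t=2.7021
    y: enter (1,6) at t=3.1682 ← occupied
  → r_3 = 3.1682
beam 4: φ=135°, α=255°
  dir = (cos 255°, sin 255°) = (-0.2588, -0.9659); from cell (4,5)
  next x-line at t=2.3569, next y-line at t=0.1863; Δt_x=3.8637, Δt_y=1.0353
    y: enter (4,4) at t=0.1863
    y: enter (4,3) at t=1.2216
    y: enter (4,2) at t=2.2569
    x: enter (3,2) at t=2.3569
    y: enter (3,1) at t=3.2922
    y: enter (3,0) at t=4.3275 ← occupied
  → r_4 = 4.3275

ranges = [3.5096, 0.8489, 3.1682, 4.3275]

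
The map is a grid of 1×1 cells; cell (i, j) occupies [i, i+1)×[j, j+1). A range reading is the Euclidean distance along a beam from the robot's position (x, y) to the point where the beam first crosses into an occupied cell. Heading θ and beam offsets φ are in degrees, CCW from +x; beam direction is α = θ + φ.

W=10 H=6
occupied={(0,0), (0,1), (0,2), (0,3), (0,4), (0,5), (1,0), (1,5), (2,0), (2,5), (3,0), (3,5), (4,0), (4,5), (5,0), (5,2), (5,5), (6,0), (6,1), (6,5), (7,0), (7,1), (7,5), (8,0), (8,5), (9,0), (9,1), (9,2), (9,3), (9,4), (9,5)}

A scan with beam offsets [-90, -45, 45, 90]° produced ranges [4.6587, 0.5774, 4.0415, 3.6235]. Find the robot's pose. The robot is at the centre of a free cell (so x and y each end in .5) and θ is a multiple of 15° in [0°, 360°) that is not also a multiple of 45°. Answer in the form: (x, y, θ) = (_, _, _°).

Candidates: 29 free-cell centres × 16 headings = 464 poses. Raycast each; keep the one whose scan matches to 4 dp.
  (8.5, 2.5, 330°): beam 1 = 1.0000 ≠ 4.6587 ✗
  (7.5, 2.5, 285°): beam 1 = 1.5529 ≠ 4.6587 ✗
  (8.5, 1.5, 345°): beam 1 = 0.5176 ≠ 4.6587 ✗
  (1.5, 4.5, 255°): beam 1 = 0.5176 ≠ 4.6587 ✗
  …
  (5.5, 3.5, 285°): r_1=4.6587, r_2=0.5774, r_3=4.0415, r_4=3.6235 — all match ✓
No second candidate reproduces the full scan.

(x, y, θ) = (5.5, 3.5, 285°)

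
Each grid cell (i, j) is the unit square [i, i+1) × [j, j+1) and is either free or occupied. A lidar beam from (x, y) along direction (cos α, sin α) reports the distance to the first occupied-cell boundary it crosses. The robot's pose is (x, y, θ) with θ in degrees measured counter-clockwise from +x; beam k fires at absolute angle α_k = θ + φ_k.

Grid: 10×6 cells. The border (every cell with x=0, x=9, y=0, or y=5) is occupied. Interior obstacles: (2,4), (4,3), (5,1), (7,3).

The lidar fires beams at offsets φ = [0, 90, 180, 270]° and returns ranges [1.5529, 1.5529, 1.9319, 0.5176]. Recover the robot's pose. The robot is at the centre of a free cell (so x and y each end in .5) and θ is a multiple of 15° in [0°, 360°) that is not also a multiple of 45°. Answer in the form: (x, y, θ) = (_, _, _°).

(x, y, θ) = (6.5, 3.5, 75°)

Candidates: 28 free-cell centres × 16 headings = 448 poses. Raycast each; keep the one whose scan matches to 4 dp.
  (8.5, 3.5, 300°): beam 1 = 1.0000 ≠ 1.5529 ✗
  (3.5, 4.5, 330°): beam 1 = 1.0000 ≠ 1.5529 ✗
  (5.5, 3.5, 105°): beam 2 = 0.5176 ≠ 1.5529 ✗
  (3.5, 2.5, 285°): beam 2 = 3.6235 ≠ 1.5529 ✗
  …
  (6.5, 3.5, 75°): r_1=1.5529, r_2=1.5529, r_3=1.9319, r_4=0.5176 — all match ✓
No second candidate reproduces the full scan.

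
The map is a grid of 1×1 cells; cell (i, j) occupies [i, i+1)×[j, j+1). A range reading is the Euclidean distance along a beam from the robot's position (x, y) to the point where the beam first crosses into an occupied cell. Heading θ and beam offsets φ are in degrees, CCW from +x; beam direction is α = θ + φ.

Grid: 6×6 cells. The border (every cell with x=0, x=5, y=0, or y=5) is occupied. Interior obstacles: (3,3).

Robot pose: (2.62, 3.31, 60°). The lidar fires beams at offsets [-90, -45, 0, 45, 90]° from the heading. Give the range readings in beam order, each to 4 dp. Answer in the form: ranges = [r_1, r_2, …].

beam 1: φ=-90°, α=330°
  dir = (cos 330°, sin 330°) = (0.8660, -0.5000); from cell (2,3)
  next x-line at t=0.4388, next y-line at t=0.6200; Δt_x=1.1547, Δt_y=2.0000
    x: enter (3,3) at t=0.4388 ← occupied
  → r_1 = 0.4388
beam 2: φ=-45°, α=15°
  dir = (cos 15°, sin 15°) = (0.9659, 0.2588); from cell (2,3)
  next x-line at t=0.3934, next y-line at t=2.6660; Δt_x=1.0353, Δt_y=3.8637
    x: enter (3,3) at t=0.3934 ← occupied
  → r_2 = 0.3934
beam 3: φ=0°, α=60°
  dir = (cos 60°, sin 60°) = (0.5000, 0.8660); from cell (2,3)
  next x-line at t=0.7600, next y-line at t=0.7967; Δt_x=2.0000, Δt_y=1.1547
    x: enter (3,3) at t=0.7600 ← occupied
  → r_3 = 0.7600
beam 4: φ=45°, α=105°
  dir = (cos 105°, sin 105°) = (-0.2588, 0.9659); from cell (2,3)
  next x-line at t=2.3955, next y-line at t=0.7143; Δt_x=3.8637, Δt_y=1.0353
    y: enter (2,4) at t=0.7143
    y: enter (2,5) at t=1.7496 ← occupied
  → r_4 = 1.7496
beam 5: φ=90°, α=150°
  dir = (cos 150°, sin 150°) = (-0.8660, 0.5000); from cell (2,3)
  next x-line at t=0.7159, next y-line at t=1.3800; Δt_x=1.1547, Δt_y=2.0000
    x: enter (1,3) at t=0.7159
    y: enter (1,4) at t=1.3800
    x: enter (0,4) at t=1.8706 ← occupied
  → r_5 = 1.8706

ranges = [0.4388, 0.3934, 0.7600, 1.7496, 1.8706]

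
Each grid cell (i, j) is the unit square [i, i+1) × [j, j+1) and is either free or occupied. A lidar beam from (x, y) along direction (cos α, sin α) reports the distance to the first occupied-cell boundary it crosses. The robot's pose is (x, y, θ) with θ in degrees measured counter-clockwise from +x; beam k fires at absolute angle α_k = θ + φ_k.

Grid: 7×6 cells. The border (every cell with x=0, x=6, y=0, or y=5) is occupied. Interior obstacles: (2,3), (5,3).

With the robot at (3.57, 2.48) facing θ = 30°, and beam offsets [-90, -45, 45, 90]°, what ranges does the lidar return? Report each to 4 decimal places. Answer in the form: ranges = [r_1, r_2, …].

beam 1: φ=-90°, α=300°
  dir = (cos 300°, sin 300°) = (0.5000, -0.8660); from cell (3,2)
  next x-line at t=0.8600, next y-line at t=0.5543; Δt_x=2.0000, Δt_y=1.1547
    y: enter (3,1) at t=0.5543
    x: enter (4,1) at t=0.8600
    y: enter (4,0) at t=1.7090 ← occupied
  → r_1 = 1.7090
beam 2: φ=-45°, α=345°
  dir = (cos 345°, sin 345°) = (0.9659, -0.2588); from cell (3,2)
  next x-line at t=0.4452, next y-line at t=1.8546; Δt_x=1.0353, Δt_y=3.8637
    x: enter (4,2) at t=0.4452
    x: enter (5,2) at t=1.4804
    y: enter (5,1) at t=1.8546
    x: enter (6,1) at t=2.5157 ← occupied
  → r_2 = 2.5157
beam 3: φ=45°, α=75°
  dir = (cos 75°, sin 75°) = (0.2588, 0.9659); from cell (3,2)
  next x-line at t=1.6614, next y-line at t=0.5383; Δt_x=3.8637, Δt_y=1.0353
    y: enter (3,3) at t=0.5383
    y: enter (3,4) at t=1.5736
    x: enter (4,4) at t=1.6614
    y: enter (4,5) at t=2.6089 ← occupied
  → r_3 = 2.6089
beam 4: φ=90°, α=120°
  dir = (cos 120°, sin 120°) = (-0.5000, 0.8660); from cell (3,2)
  next x-line at t=1.1400, next y-line at t=0.6004; Δt_x=2.0000, Δt_y=1.1547
    y: enter (3,3) at t=0.6004
    x: enter (2,3) at t=1.1400 ← occupied
  → r_4 = 1.1400

ranges = [1.7090, 2.5157, 2.6089, 1.1400]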